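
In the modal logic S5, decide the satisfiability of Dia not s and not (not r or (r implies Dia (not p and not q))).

1. Dia not s and not (not r or (r implies Dia (not p and not q))), u
2. Dia not s, u
3. not (not r or (r implies Dia (not p and not q))), u
4. r, u
5. not (r implies Dia (not p and not q)), u
6. not Dia (not p and not q), u
7. not (not p and not q), u
8. q, u
9. not s, v
10. not (not p and not q), v
11. q, v
Accessibility: uRu, uRv, vRu, vRv

Satisfiable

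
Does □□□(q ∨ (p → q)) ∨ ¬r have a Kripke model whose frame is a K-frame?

1. □□□(q ∨ (p → q)) ∨ ¬r, w0
2. ¬r, w0

Satisfiable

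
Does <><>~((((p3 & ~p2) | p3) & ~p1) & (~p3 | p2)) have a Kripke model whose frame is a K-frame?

1. <><>~((((p3 & ~p2) | p3) & ~p1) & (~p3 | p2)), 0
2. <>~((((p3 & ~p2) | p3) & ~p1) & (~p3 | p2)), 1   [<>-rule on 1: fresh world 1, 0R1]
3. ~((((p3 & ~p2) | p3) & ~p1) & (~p3 | p2)), 2   [<>-rule on 2: fresh world 2, 1R2]
4. ~(~p3 | p2), 2   [~&-rule on 3 (branches; this branch)]
5. p3, 2   [~|-rule on 4]
6. ~p2, 2   [~|-rule on 4]
Accessibility: 0R1, 1R2

Satisfiable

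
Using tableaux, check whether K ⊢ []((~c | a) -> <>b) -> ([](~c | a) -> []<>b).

Valid in K

Tableau for the negation ~([]((~c | a) -> <>b) -> ([](~c | a) -> []<>b)):
1. ~([]((~c | a) -> <>b) -> ([](~c | a) -> []<>b)), w0
2. []((~c | a) -> <>b), w0
3. ~([](~c | a) -> []<>b), w0
4. [](~c | a), w0
5. ~[]<>b, w0
6. ~<>b, w1
7. (~c | a) -> <>b, w1
8. ~c | a, w1
9. <>b, w1
10. a, w1
11. b, w2
12. ~b, w2
Accessibility: w0Rw1, w1Rw2
Branch closes: b and ~b both at w2.
All branches of the negation close; one closing branch shown above.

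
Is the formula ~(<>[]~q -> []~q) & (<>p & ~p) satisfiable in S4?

Yes, satisfiable

1. ~(<>[]~q -> []~q) & (<>p & ~p), 0
2. ~(<>[]~q -> []~q), 0
3. <>p & ~p, 0
4. <>[]~q, 0
5. ~[]~q, 0
6. <>p, 0
7. ~p, 0
8. []~q, 1
9. ~q, 1
10. q, 2
11. p, 3
Accessibility: 0R0, 0R1, 0R2, 0R3, 1R1, 2R2, 3R3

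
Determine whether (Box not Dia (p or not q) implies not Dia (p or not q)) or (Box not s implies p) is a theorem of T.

Tableau for the negation not ((Box not Dia (p or not q) implies not Dia (p or not q)) or (Box not s implies p)):
1. not ((Box not Dia (p or not q) implies not Dia (p or not q)) or (Box not s implies p)), u
2. not (Box not Dia (p or not q) implies not Dia (p or not q)), u
3. not (Box not s implies p), u
4. Box not Dia (p or not q), u
5. Dia (p or not q), u
6. Box not s, u
7. not p, u
8. not Dia (p or not q), u
9. not s, u
10. not (p or not q), u
11. q, u
12. p or not q, v
13. not Dia (p or not q), v
14. not s, v
15. not (p or not q), v
16. not p, v
17. q, v
18. not q, v
Accessibility: uRu, uRv, vRv
Branch closes: q and not q both at v.
Every branch of the negation's tableau closes; the branch above is one of them.

Valid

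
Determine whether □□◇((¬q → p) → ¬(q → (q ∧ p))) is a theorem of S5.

No, not valid

Tableau for the negation ¬□□◇((¬q → p) → ¬(q → (q ∧ p))):
1. ¬□□◇((¬q → p) → ¬(q → (q ∧ p))), u
2. ¬□◇((¬q → p) → ¬(q → (q ∧ p))), v
3. ¬◇((¬q → p) → ¬(q → (q ∧ p))), w
4. ¬((¬q → p) → ¬(q → (q ∧ p))), u
5. ¬q → p, u
6. q → (q ∧ p), u
7. ¬((¬q → p) → ¬(q → (q ∧ p))), v
8. ¬q → p, v
9. q → (q ∧ p), v
10. ¬((¬q → p) → ¬(q → (q ∧ p))), w
11. ¬q → p, w
12. q → (q ∧ p), w
13. p, u
14. q ∧ p, u
15. q, u
16. p, v
17. q ∧ p, v
18. q, v
19. p, w
20. q ∧ p, w
21. q, w
Accessibility: uRu, uRv, uRw, vRu, vRv, vRw, wRu, wRv, wRw
The negation has an open branch (countermodel exists).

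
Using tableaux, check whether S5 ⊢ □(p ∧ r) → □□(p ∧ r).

Tableau for the negation ¬(□(p ∧ r) → □□(p ∧ r)):
1. ¬(□(p ∧ r) → □□(p ∧ r)), w0
2. □(p ∧ r), w0
3. ¬□□(p ∧ r), w0
4. p ∧ r, w0
5. p, w0
6. r, w0
7. ¬□(p ∧ r), w1
8. p ∧ r, w1
9. p, w1
10. r, w1
11. ¬(p ∧ r), w2
12. p ∧ r, w2
13. p, w2
14. r, w2
15. ¬r, w2
Accessibility: w0Rw0, w0Rw1, w0Rw2, w1Rw0, w1Rw1, w1Rw2, w2Rw0, w2Rw1, w2Rw2
Branch closes: r and ¬r both at w2.
Every branch of the negation's tableau closes; the branch above is one of them.

Valid in S5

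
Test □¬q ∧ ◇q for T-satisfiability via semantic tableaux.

Unsatisfiable (every branch closes)

1. □¬q ∧ ◇q, u
2. □¬q, u
3. ◇q, u
4. ¬q, u
5. q, v
6. ¬q, v
Accessibility: uRu, uRv, vRv
Branch closes: q and ¬q both at v.
Every branch closes; the branch above is one of them.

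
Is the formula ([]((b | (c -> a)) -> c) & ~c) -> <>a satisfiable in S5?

Satisfiable (open branch found)

1. ([]((b | (c -> a)) -> c) & ~c) -> <>a, 0
2. <>a, 0
3. a, 1
Accessibility: 0R0, 0R1, 1R0, 1R1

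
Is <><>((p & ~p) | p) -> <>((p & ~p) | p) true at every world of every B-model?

Tableau for the negation ~(<><>((p & ~p) | p) -> <>((p & ~p) | p)):
1. ~(<><>((p & ~p) | p) -> <>((p & ~p) | p)), u
2. <><>((p & ~p) | p), u
3. ~<>((p & ~p) | p), u
4. ~((p & ~p) | p), u
5. ~(p & ~p), u
6. ~p, u
7. <>((p & ~p) | p), v
8. ~((p & ~p) | p), v
9. ~(p & ~p), v
10. ~p, v
11. (p & ~p) | p, w
12. p, w
Accessibility: uRu, uRv, vRu, vRv, vRw, wRv, wRw
The negation has an open branch (countermodel exists).

Invalid (countermodel exists)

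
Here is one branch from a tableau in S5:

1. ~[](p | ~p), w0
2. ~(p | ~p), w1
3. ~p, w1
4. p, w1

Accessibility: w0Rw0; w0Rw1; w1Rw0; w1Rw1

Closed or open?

Both p and ~p appear at w1.

Closed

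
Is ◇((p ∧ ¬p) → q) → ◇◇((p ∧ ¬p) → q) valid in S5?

Valid in S5

Tableau for the negation ¬(◇((p ∧ ¬p) → q) → ◇◇((p ∧ ¬p) → q)):
1. ¬(◇((p ∧ ¬p) → q) → ◇◇((p ∧ ¬p) → q)), 0
2. ◇((p ∧ ¬p) → q), 0
3. ¬◇◇((p ∧ ¬p) → q), 0
4. ¬◇((p ∧ ¬p) → q), 0
5. ¬((p ∧ ¬p) → q), 0
6. p ∧ ¬p, 0
7. ¬q, 0
8. p, 0
9. ¬p, 0
Accessibility: 0R0
Branch closes: p and ¬p both at 0.
All branches of the negation close; one closing branch shown above.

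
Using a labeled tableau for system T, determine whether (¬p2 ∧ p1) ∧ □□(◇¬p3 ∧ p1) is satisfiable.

1. (¬p2 ∧ p1) ∧ □□(◇¬p3 ∧ p1), u
2. ¬p2 ∧ p1, u
3. □□(◇¬p3 ∧ p1), u
4. ¬p2, u
5. p1, u
6. □(◇¬p3 ∧ p1), u
7. ◇¬p3 ∧ p1, u
8. ◇¬p3, u
9. ¬p3, v
10. □(◇¬p3 ∧ p1), v
11. ◇¬p3 ∧ p1, v
12. ◇¬p3, v
13. p1, v
14. ¬p3, w
15. ◇¬p3 ∧ p1, w
16. ◇¬p3, w
17. p1, w
18. ¬p3, x
Accessibility: uRu, uRv, vRv, vRw, wRw, wRx, xRx

Satisfiable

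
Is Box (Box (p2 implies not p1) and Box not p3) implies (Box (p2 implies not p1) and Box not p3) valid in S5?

Valid

Tableau for the negation not (Box (Box (p2 implies not p1) and Box not p3) implies (Box (p2 implies not p1) and Box not p3)):
1. not (Box (Box (p2 implies not p1) and Box not p3) implies (Box (p2 implies not p1) and Box not p3)), w0
2. Box (Box (p2 implies not p1) and Box not p3), w0
3. not (Box (p2 implies not p1) and Box not p3), w0
4. Box (p2 implies not p1) and Box not p3, w0
5. Box (p2 implies not p1), w0
6. Box not p3, w0
7. p2 implies not p1, w0
8. not p3, w0
9. not Box (p2 implies not p1), w0
10. not p1, w0
11. not (p2 implies not p1), w1
12. p2, w1
13. p1, w1
14. Box (p2 implies not p1) and Box not p3, w1
15. Box (p2 implies not p1), w1
16. Box not p3, w1
17. p2 implies not p1, w1
18. not p3, w1
19. not p1, w1
Accessibility: w0Rw0, w0Rw1, w1Rw0, w1Rw1
Branch closes: p1 and not p1 both at w1.
All branches of the negation close; one closing branch shown above.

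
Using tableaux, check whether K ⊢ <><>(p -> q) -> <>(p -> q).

Tableau for the negation ~(<><>(p -> q) -> <>(p -> q)):
1. ~(<><>(p -> q) -> <>(p -> q)), 0
2. <><>(p -> q), 0
3. ~<>(p -> q), 0
4. <>(p -> q), 1
5. ~(p -> q), 1
6. p, 1
7. ~q, 1
8. p -> q, 2
9. q, 2
Accessibility: 0R1, 1R2
The negation has an open branch (countermodel exists).

No, not valid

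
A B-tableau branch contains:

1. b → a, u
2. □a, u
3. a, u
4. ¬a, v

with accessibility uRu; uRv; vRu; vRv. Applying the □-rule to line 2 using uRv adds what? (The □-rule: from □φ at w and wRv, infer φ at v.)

a, v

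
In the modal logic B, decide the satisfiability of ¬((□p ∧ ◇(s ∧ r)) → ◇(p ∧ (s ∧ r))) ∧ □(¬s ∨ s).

1. ¬((□p ∧ ◇(s ∧ r)) → ◇(p ∧ (s ∧ r))) ∧ □(¬s ∨ s), u
2. ¬((□p ∧ ◇(s ∧ r)) → ◇(p ∧ (s ∧ r))), u   [∧-rule on 1]
3. □(¬s ∨ s), u   [∧-rule on 1]
4. □p ∧ ◇(s ∧ r), u   [¬→-rule on 2]
5. ¬◇(p ∧ (s ∧ r)), u   [¬→-rule on 2]
6. □p, u   [∧-rule on 4]
7. ◇(s ∧ r), u   [∧-rule on 4]
8. ¬s ∨ s, u   [□-rule on 3 via uRu]
9. ¬(p ∧ (s ∧ r)), u   [¬◇-rule on 5 via uRu]
10. p, u   [□-rule on 6 via uRu]
11. s, u   [∨-rule on 8 (branches; this branch)]
12. ¬(s ∧ r), u   [¬∧-rule on 9 (branches; this branch)]
13. ¬r, u   [¬∧-rule on 12 (branches; this branch)]
14. s ∧ r, v   [◇-rule on 7: fresh world v, uRv]
15. s, v   [∧-rule on 14]
16. r, v   [∧-rule on 14]
17. ¬s ∨ s, v   [□-rule on 3 via uRv]
18. ¬(p ∧ (s ∧ r)), v   [¬◇-rule on 5 via uRv]
19. p, v   [□-rule on 6 via uRv]
20. ¬(s ∧ r), v   [¬∧-rule on 18 (branches; this branch)]
21. ¬r, v   [¬∧-rule on 20 (branches; this branch)]
Accessibility: uRu, uRv, vRu, vRv
Branch closes: r and ¬r both at v.
Every branch closes; the branch above is one of them.

No, unsatisfiable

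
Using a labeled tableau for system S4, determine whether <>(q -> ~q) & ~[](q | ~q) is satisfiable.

1. <>(q -> ~q) & ~[](q | ~q), u
2. <>(q -> ~q), u
3. ~[](q | ~q), u
4. q -> ~q, v
5. ~q, v
6. ~(q | ~q), w
7. ~q, w
8. q, w
Accessibility: uRu, uRv, uRw, vRv, wRw
Branch closes: q and ~q both at w.
All branches of the tableau close; one closing branch shown above.

No, unsatisfiable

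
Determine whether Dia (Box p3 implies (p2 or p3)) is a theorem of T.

Yes, valid

Tableau for the negation not Dia (Box p3 implies (p2 or p3)):
1. not Dia (Box p3 implies (p2 or p3)), u
2. not (Box p3 implies (p2 or p3)), u   [neg-Dia-rule on 1 via uRu]
3. Box p3, u   [neg-implies-rule on 2]
4. not (p2 or p3), u   [neg-implies-rule on 2]
5. not p2, u   [neg-or-rule on 4]
6. not p3, u   [neg-or-rule on 4]
7. p3, u   [Box-rule on 3 via uRu]
Accessibility: uRu
Branch closes: p3 and not p3 both at u.
All branches of the negation close; one closing branch shown above.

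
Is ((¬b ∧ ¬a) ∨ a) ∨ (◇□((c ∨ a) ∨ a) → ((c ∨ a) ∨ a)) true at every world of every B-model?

Valid in B

Tableau for the negation ¬(((¬b ∧ ¬a) ∨ a) ∨ (◇□((c ∨ a) ∨ a) → ((c ∨ a) ∨ a))):
1. ¬(((¬b ∧ ¬a) ∨ a) ∨ (◇□((c ∨ a) ∨ a) → ((c ∨ a) ∨ a))), u
2. ¬((¬b ∧ ¬a) ∨ a), u
3. ¬(◇□((c ∨ a) ∨ a) → ((c ∨ a) ∨ a)), u
4. ¬(¬b ∧ ¬a), u
5. ¬a, u
6. ◇□((c ∨ a) ∨ a), u
7. ¬((c ∨ a) ∨ a), u
8. ¬(c ∨ a), u
9. ¬c, u
10. b, u
11. □((c ∨ a) ∨ a), v
12. (c ∨ a) ∨ a, u
13. (c ∨ a) ∨ a, v
14. c ∨ a, u
15. a, v
16. a, u
Accessibility: uRu, uRv, vRu, vRv
Branch closes: a and ¬a both at u.
Every branch of the negation's tableau closes; the branch above is one of them.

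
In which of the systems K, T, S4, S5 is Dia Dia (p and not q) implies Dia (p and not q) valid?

S4-tableau for the negation not (Dia Dia (p and not q) implies Dia (p and not q)):
1. not (Dia Dia (p and not q) implies Dia (p and not q)), w0
2. Dia Dia (p and not q), w0   [neg-implies-rule on 1]
3. not Dia (p and not q), w0   [neg-implies-rule on 1]
4. not (p and not q), w0   [neg-Dia-rule on 3 via w0Rw0]
5. q, w0   [neg-and-rule on 4 (branches; this branch)]
6. Dia (p and not q), w1   [Dia-rule on 2: fresh world w1, w0Rw1]
7. not (p and not q), w1   [neg-Dia-rule on 3 via w0Rw1]
8. q, w1   [neg-and-rule on 7 (branches; this branch)]
9. p and not q, w2   [Dia-rule on 6: fresh world w2, w1Rw2]
10. p, w2   [and-rule on 9]
11. not q, w2   [and-rule on 9]
12. not (p and not q), w2   [neg-Dia-rule on 3 via w0Rw2]
13. q, w2   [neg-and-rule on 12 (branches; this branch)]
Accessibility: w0Rw0, w0Rw1, w0Rw2, w1Rw1, w1Rw2, w2Rw2
Branch closes: q and not q both at w2.
Every branch closes (one shown): valid in S4, hence also in S5 (every theorem of S4 is a theorem of S5).
T-tableau for the negation not (Dia Dia (p and not q) implies Dia (p and not q)):
1. not (Dia Dia (p and not q) implies Dia (p and not q)), w0
2. Dia Dia (p and not q), w0   [neg-implies-rule on 1]
3. not Dia (p and not q), w0   [neg-implies-rule on 1]
4. not (p and not q), w0   [neg-Dia-rule on 3 via w0Rw0]
5. q, w0   [neg-and-rule on 4 (branches; this branch)]
6. Dia (p and not q), w1   [Dia-rule on 2: fresh world w1, w0Rw1]
7. not (p and not q), w1   [neg-Dia-rule on 3 via w0Rw1]
8. q, w1   [neg-and-rule on 7 (branches; this branch)]
9. p and not q, w2   [Dia-rule on 6: fresh world w2, w1Rw2]
10. p, w2   [and-rule on 9]
11. not q, w2   [and-rule on 9]
Accessibility: w0Rw0, w0Rw1, w1Rw1, w1Rw2, w2Rw2
Complete open branch: countermodel on a T-frame, so not valid in T, nor in K (the same frame is also a K-frame).

S4, S5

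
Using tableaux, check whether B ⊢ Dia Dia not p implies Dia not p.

Tableau for the negation not (Dia Dia not p implies Dia not p):
1. not (Dia Dia not p implies Dia not p), 0
2. Dia Dia not p, 0
3. not Dia not p, 0
4. p, 0
5. Dia not p, 1
6. p, 1
7. not p, 2
Accessibility: 0R0, 0R1, 1R0, 1R1, 1R2, 2R1, 2R2
The negation has an open branch (countermodel exists).

No, not valid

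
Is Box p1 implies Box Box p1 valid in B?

Tableau for the negation not (Box p1 implies Box Box p1):
1. not (Box p1 implies Box Box p1), w0
2. Box p1, w0   [neg-implies-rule on 1]
3. not Box Box p1, w0   [neg-implies-rule on 1]
4. p1, w0   [Box-rule on 2 via w0Rw0]
5. not Box p1, w1   [neg-Box-rule on 3: fresh world w1, w0Rw1]
6. p1, w1   [Box-rule on 2 via w0Rw1]
7. not p1, w2   [neg-Box-rule on 5: fresh world w2, w1Rw2]
Accessibility: w0Rw0, w0Rw1, w1Rw0, w1Rw1, w1Rw2, w2Rw1, w2Rw2
The negation has an open branch (countermodel exists).

Invalid (countermodel exists)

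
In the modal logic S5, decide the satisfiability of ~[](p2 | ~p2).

1. ~[](p2 | ~p2), w0
2. ~(p2 | ~p2), w1
3. ~p2, w1
4. p2, w1
Accessibility: w0Rw0, w0Rw1, w1Rw0, w1Rw1
Branch closes: p2 and ~p2 both at w1.
Every branch closes; the branch above is one of them.

No, unsatisfiable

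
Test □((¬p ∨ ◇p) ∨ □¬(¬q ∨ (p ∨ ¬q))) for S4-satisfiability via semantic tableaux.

Yes, satisfiable

1. □((¬p ∨ ◇p) ∨ □¬(¬q ∨ (p ∨ ¬q))), w0
2. (¬p ∨ ◇p) ∨ □¬(¬q ∨ (p ∨ ¬q)), w0
3. □¬(¬q ∨ (p ∨ ¬q)), w0
4. ¬(¬q ∨ (p ∨ ¬q)), w0
5. q, w0
6. ¬(p ∨ ¬q), w0
7. ¬p, w0
Accessibility: w0Rw0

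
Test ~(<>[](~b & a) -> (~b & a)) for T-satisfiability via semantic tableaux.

Yes, satisfiable

1. ~(<>[](~b & a) -> (~b & a)), w0
2. <>[](~b & a), w0
3. ~(~b & a), w0
4. ~a, w0
5. [](~b & a), w1
6. ~b & a, w1
7. ~b, w1
8. a, w1
Accessibility: w0Rw0, w0Rw1, w1Rw1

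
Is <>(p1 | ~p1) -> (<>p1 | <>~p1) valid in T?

Valid in T

Tableau for the negation ~(<>(p1 | ~p1) -> (<>p1 | <>~p1)):
1. ~(<>(p1 | ~p1) -> (<>p1 | <>~p1)), 0
2. <>(p1 | ~p1), 0
3. ~(<>p1 | <>~p1), 0
4. ~<>p1, 0
5. ~<>~p1, 0
6. ~p1, 0
7. p1, 0
Accessibility: 0R0
Branch closes: p1 and ~p1 both at 0.
Every branch of the negation's tableau closes; the branch above is one of them.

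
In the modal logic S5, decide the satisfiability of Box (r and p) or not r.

1. Box (r and p) or not r, u
2. not r, u   [or-rule on 1 (branches; this branch)]
Accessibility: uRu

Satisfiable (open branch found)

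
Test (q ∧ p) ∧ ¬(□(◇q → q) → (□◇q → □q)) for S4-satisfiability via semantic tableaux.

1. (q ∧ p) ∧ ¬(□(◇q → q) → (□◇q → □q)), w0
2. q ∧ p, w0   [∧-rule on 1]
3. ¬(□(◇q → q) → (□◇q → □q)), w0   [∧-rule on 1]
4. q, w0   [∧-rule on 2]
5. p, w0   [∧-rule on 2]
6. □(◇q → q), w0   [¬→-rule on 3]
7. ¬(□◇q → □q), w0   [¬→-rule on 3]
8. □◇q, w0   [¬→-rule on 7]
9. ¬□q, w0   [¬→-rule on 7]
10. ◇q → q, w0   [□-rule on 6 via w0Rw0]
11. ◇q, w0   [□-rule on 8 via w0Rw0]
12. ¬q, w1   [¬□-rule on 9: fresh world w1, w0Rw1]
13. ◇q → q, w1   [□-rule on 6 via w0Rw1]
14. ◇q, w1   [□-rule on 8 via w0Rw1]
15. ¬◇q, w1   [→-rule on 13 (branches; this branch)]
16. q, w2   [◇-rule on 11: fresh world w2, w0Rw2]
17. ◇q → q, w2   [□-rule on 6 via w0Rw2]
18. ◇q, w2   [□-rule on 8 via w0Rw2]
19. q, w3   [◇-rule on 14: fresh world w3, w1Rw3]
20. ◇q → q, w3   [□-rule on 6 via w0Rw3]
21. ◇q, w3   [□-rule on 8 via w0Rw3]
22. ¬q, w3   [¬◇-rule on 15 via w1Rw3]
Accessibility: w0Rw0, w0Rw1, w0Rw2, w0Rw3, w1Rw1, w1Rw3, w2Rw2, w3Rw3
Branch closes: q and ¬q both at w3.
All branches of the tableau close; one closing branch shown above.

No, unsatisfiable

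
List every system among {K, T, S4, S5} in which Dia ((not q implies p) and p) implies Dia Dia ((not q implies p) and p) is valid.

K-tableau for the negation not (Dia ((not q implies p) and p) implies Dia Dia ((not q implies p) and p)):
1. not (Dia ((not q implies p) and p) implies Dia Dia ((not q implies p) and p)), 0
2. Dia ((not q implies p) and p), 0
3. not Dia Dia ((not q implies p) and p), 0
4. (not q implies p) and p, 1
5. not q implies p, 1
6. p, 1
7. not Dia ((not q implies p) and p), 1
Accessibility: 0R1
Complete open branch: countermodel on a K-frame, so not valid in K.
T-tableau for the negation not (Dia ((not q implies p) and p) implies Dia Dia ((not q implies p) and p)):
1. not (Dia ((not q implies p) and p) implies Dia Dia ((not q implies p) and p)), 0
2. Dia ((not q implies p) and p), 0
3. not Dia Dia ((not q implies p) and p), 0
4. not Dia ((not q implies p) and p), 0
5. not ((not q implies p) and p), 0
6. not (not q implies p), 0
7. not q, 0
8. not p, 0
9. (not q implies p) and p, 1
10. not q implies p, 1
11. p, 1
12. not Dia ((not q implies p) and p), 1
13. not ((not q implies p) and p), 1
14. not (not q implies p), 1
15. not q, 1
16. not p, 1
Accessibility: 0R0, 0R1, 1R1
Branch closes: p and not p both at 1.
Every branch closes (one shown): valid in T, hence also in S4, S5 (every theorem of T is a theorem of S4 and S5).

T, S4, S5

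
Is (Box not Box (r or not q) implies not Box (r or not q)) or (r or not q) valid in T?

Valid in T

Tableau for the negation not ((Box not Box (r or not q) implies not Box (r or not q)) or (r or not q)):
1. not ((Box not Box (r or not q) implies not Box (r or not q)) or (r or not q)), w0
2. not (Box not Box (r or not q) implies not Box (r or not q)), w0
3. not (r or not q), w0
4. Box not Box (r or not q), w0
5. Box (r or not q), w0
6. not r, w0
7. q, w0
8. not Box (r or not q), w0
9. r or not q, w0
10. not q, w0
Accessibility: w0Rw0
Branch closes: q and not q both at w0.
Every branch of the negation's tableau closes; the branch above is one of them.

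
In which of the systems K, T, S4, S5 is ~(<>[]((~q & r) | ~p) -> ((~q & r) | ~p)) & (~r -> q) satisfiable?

K, T, S4

S4-tableau for the formula:
1. ~(<>[]((~q & r) | ~p) -> ((~q & r) | ~p)) & (~r -> q), 0
2. ~(<>[]((~q & r) | ~p) -> ((~q & r) | ~p)), 0   [&-rule on 1]
3. ~r -> q, 0   [&-rule on 1]
4. <>[]((~q & r) | ~p), 0   [~->-rule on 2]
5. ~((~q & r) | ~p), 0   [~->-rule on 2]
6. ~(~q & r), 0   [~|-rule on 5]
7. p, 0   [~|-rule on 5]
8. q, 0   [->-rule on 3 (branches; this branch)]
9. ~r, 0   [~&-rule on 6 (branches; this branch)]
10. []((~q & r) | ~p), 1   [<>-rule on 4: fresh world 1, 0R1]
11. (~q & r) | ~p, 1   [[]-rule on 10 via 1R1]
12. ~p, 1   [|-rule on 11 (branches; this branch)]
Accessibility: 0R0, 0R1, 1R1
Complete open branch: satisfiable in S4, hence also in K, T (this S4-model is also a K-model and a T-model).
S5-tableau for the formula:
1. ~(<>[]((~q & r) | ~p) -> ((~q & r) | ~p)) & (~r -> q), 0
2. ~(<>[]((~q & r) | ~p) -> ((~q & r) | ~p)), 0   [&-rule on 1]
3. ~r -> q, 0   [&-rule on 1]
4. <>[]((~q & r) | ~p), 0   [~->-rule on 2]
5. ~((~q & r) | ~p), 0   [~->-rule on 2]
6. ~(~q & r), 0   [~|-rule on 5]
7. p, 0   [~|-rule on 5]
8. q, 0   [->-rule on 3 (branches; this branch)]
9. ~r, 0   [~&-rule on 6 (branches; this branch)]
10. []((~q & r) | ~p), 1   [<>-rule on 4: fresh world 1, 0R1]
11. (~q & r) | ~p, 0   [[]-rule on 10 via 1R0]
12. (~q & r) | ~p, 1   [[]-rule on 10 via 1R1]
13. ~q & r, 0   [|-rule on 11 (branches; this branch)]
14. ~q, 0   [&-rule on 13]
15. r, 0   [&-rule on 13]
Accessibility: 0R0, 0R1, 1R0, 1R1
Branch closes: q and ~q both at 0.
Every branch closes (one shown): unsatisfiable in S5.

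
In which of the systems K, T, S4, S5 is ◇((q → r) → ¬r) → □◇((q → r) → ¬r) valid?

S5

S5-tableau for the negation ¬(◇((q → r) → ¬r) → □◇((q → r) → ¬r)):
1. ¬(◇((q → r) → ¬r) → □◇((q → r) → ¬r)), 0
2. ◇((q → r) → ¬r), 0
3. ¬□◇((q → r) → ¬r), 0
4. (q → r) → ¬r, 1
5. ¬(q → r), 1
6. q, 1
7. ¬r, 1
8. ¬◇((q → r) → ¬r), 2
9. ¬((q → r) → ¬r), 0
10. q → r, 0
11. r, 0
12. ¬((q → r) → ¬r), 1
13. q → r, 1
14. r, 1
Accessibility: 0R0, 0R1, 0R2, 1R0, 1R1, 1R2, 2R0, 2R1, 2R2
Branch closes: r and ¬r both at 1.
Every branch closes (one shown): valid in S5.
S4-tableau for the negation ¬(◇((q → r) → ¬r) → □◇((q → r) → ¬r)):
1. ¬(◇((q → r) → ¬r) → □◇((q → r) → ¬r)), 0
2. ◇((q → r) → ¬r), 0
3. ¬□◇((q → r) → ¬r), 0
4. (q → r) → ¬r, 1
5. ¬r, 1
6. ¬◇((q → r) → ¬r), 2
7. ¬((q → r) → ¬r), 2
8. q → r, 2
9. r, 2
Accessibility: 0R0, 0R1, 0R2, 1R1, 2R2
Complete open branch: countermodel on an S4-frame, so not valid in S4, nor in K, T (the same frame is also a K-frame and a T-frame).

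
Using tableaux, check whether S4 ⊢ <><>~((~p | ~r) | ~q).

Tableau for the negation ~<><>~((~p | ~r) | ~q):
1. ~<><>~((~p | ~r) | ~q), w0
2. ~<>~((~p | ~r) | ~q), w0
3. (~p | ~r) | ~q, w0
4. ~q, w0
Accessibility: w0Rw0
The negation has an open branch (countermodel exists).

Invalid (countermodel exists)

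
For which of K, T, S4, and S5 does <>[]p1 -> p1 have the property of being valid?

S5

S4-tableau for the negation ~(<>[]p1 -> p1):
1. ~(<>[]p1 -> p1), 0
2. <>[]p1, 0   [~->-rule on 1]
3. ~p1, 0   [~->-rule on 1]
4. []p1, 1   [<>-rule on 2: fresh world 1, 0R1]
5. p1, 1   [[]-rule on 4 via 1R1]
Accessibility: 0R0, 0R1, 1R1
Complete open branch: countermodel on an S4-frame, so not valid in S4, nor in K, T (the same frame is also a K-frame and a T-frame).
S5-tableau for the negation ~(<>[]p1 -> p1):
1. ~(<>[]p1 -> p1), 0
2. <>[]p1, 0   [~->-rule on 1]
3. ~p1, 0   [~->-rule on 1]
4. []p1, 1   [<>-rule on 2: fresh world 1, 0R1]
5. p1, 0   [[]-rule on 4 via 1R0]
Accessibility: 0R0, 0R1, 1R0, 1R1
Branch closes: p1 and ~p1 both at 0.
Every branch closes (one shown): valid in S5.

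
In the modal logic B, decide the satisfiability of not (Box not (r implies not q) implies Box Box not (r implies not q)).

1. not (Box not (r implies not q) implies Box Box not (r implies not q)), 0
2. Box not (r implies not q), 0
3. not Box Box not (r implies not q), 0
4. not (r implies not q), 0
5. r, 0
6. q, 0
7. not Box not (r implies not q), 1
8. not (r implies not q), 1
9. r, 1
10. q, 1
11. r implies not q, 2
12. not q, 2
Accessibility: 0R0, 0R1, 1R0, 1R1, 1R2, 2R1, 2R2

Satisfiable (open branch found)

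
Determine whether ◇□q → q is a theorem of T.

Tableau for the negation ¬(◇□q → q):
1. ¬(◇□q → q), u
2. ◇□q, u
3. ¬q, u
4. □q, v
5. q, v
Accessibility: uRu, uRv, vRv
The negation has an open branch (countermodel exists).

Not valid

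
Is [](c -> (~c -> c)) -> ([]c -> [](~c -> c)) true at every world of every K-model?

Tableau for the negation ~([](c -> (~c -> c)) -> ([]c -> [](~c -> c))):
1. ~([](c -> (~c -> c)) -> ([]c -> [](~c -> c))), w0
2. [](c -> (~c -> c)), w0
3. ~([]c -> [](~c -> c)), w0
4. []c, w0
5. ~[](~c -> c), w0
6. ~(~c -> c), w1
7. ~c, w1
8. c -> (~c -> c), w1
9. c, w1
Accessibility: w0Rw1
Branch closes: c and ~c both at w1.
All branches of the negation close; one closing branch shown above.

Valid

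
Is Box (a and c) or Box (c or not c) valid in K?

Tableau for the negation not (Box (a and c) or Box (c or not c)):
1. not (Box (a and c) or Box (c or not c)), 0
2. not Box (a and c), 0   [neg-or-rule on 1]
3. not Box (c or not c), 0   [neg-or-rule on 1]
4. not (a and c), 1   [neg-Box-rule on 2: fresh world 1, 0R1]
5. not c, 1   [neg-and-rule on 4 (branches; this branch)]
6. not (c or not c), 2   [neg-Box-rule on 3: fresh world 2, 0R2]
7. not c, 2   [neg-or-rule on 6]
8. c, 2   [neg-or-rule on 6]
Accessibility: 0R1, 0R2
Branch closes: c and not c both at 2.
All branches of the negation close; one closing branch shown above.

Valid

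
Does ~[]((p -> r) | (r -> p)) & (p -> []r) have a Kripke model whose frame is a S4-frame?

1. ~[]((p -> r) | (r -> p)) & (p -> []r), w0
2. ~[]((p -> r) | (r -> p)), w0
3. p -> []r, w0
4. []r, w0
5. r, w0
6. ~((p -> r) | (r -> p)), w1
7. ~(p -> r), w1
8. ~(r -> p), w1
9. p, w1
10. ~r, w1
11. r, w1
12. ~p, w1
Accessibility: w0Rw0, w0Rw1, w1Rw1
Branch closes: r and ~r both at w1.
(One branch shown.) All branches close.

Unsatisfiable (every branch closes)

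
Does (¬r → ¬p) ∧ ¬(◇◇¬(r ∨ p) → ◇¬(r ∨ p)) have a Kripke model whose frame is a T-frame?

Yes, satisfiable

1. (¬r → ¬p) ∧ ¬(◇◇¬(r ∨ p) → ◇¬(r ∨ p)), u
2. ¬r → ¬p, u   [∧-rule on 1]
3. ¬(◇◇¬(r ∨ p) → ◇¬(r ∨ p)), u   [∧-rule on 1]
4. ◇◇¬(r ∨ p), u   [¬→-rule on 3]
5. ¬◇¬(r ∨ p), u   [¬→-rule on 3]
6. r ∨ p, u   [¬◇-rule on 5 via uRu]
7. ¬p, u   [→-rule on 2 (branches; this branch)]
8. r, u   [∨-rule on 6 (branches; this branch)]
9. ◇¬(r ∨ p), v   [◇-rule on 4: fresh world v, uRv]
10. r ∨ p, v   [¬◇-rule on 5 via uRv]
11. p, v   [∨-rule on 10 (branches; this branch)]
12. ¬(r ∨ p), w   [◇-rule on 9: fresh world w, vRw]
13. ¬r, w   [¬∨-rule on 12]
14. ¬p, w   [¬∨-rule on 12]
Accessibility: uRu, uRv, vRv, vRw, wRw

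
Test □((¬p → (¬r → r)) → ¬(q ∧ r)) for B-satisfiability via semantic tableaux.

Yes, satisfiable

1. □((¬p → (¬r → r)) → ¬(q ∧ r)), u
2. (¬p → (¬r → r)) → ¬(q ∧ r), u   [□-rule on 1 via uRu]
3. ¬(q ∧ r), u   [→-rule on 2 (branches; this branch)]
4. ¬r, u   [¬∧-rule on 3 (branches; this branch)]
Accessibility: uRu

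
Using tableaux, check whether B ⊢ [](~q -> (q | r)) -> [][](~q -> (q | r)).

Invalid (countermodel exists)

Tableau for the negation ~([](~q -> (q | r)) -> [][](~q -> (q | r))):
1. ~([](~q -> (q | r)) -> [][](~q -> (q | r))), w0
2. [](~q -> (q | r)), w0
3. ~[][](~q -> (q | r)), w0
4. ~q -> (q | r), w0
5. q | r, w0
6. r, w0
7. ~[](~q -> (q | r)), w1
8. ~q -> (q | r), w1
9. q | r, w1
10. r, w1
11. ~(~q -> (q | r)), w2
12. ~q, w2
13. ~(q | r), w2
14. ~r, w2
Accessibility: w0Rw0, w0Rw1, w1Rw0, w1Rw1, w1Rw2, w2Rw1, w2Rw2
The negation has an open branch (countermodel exists).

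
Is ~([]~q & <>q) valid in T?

Tableau for the negation []~q & <>q:
1. []~q & <>q, 0
2. []~q, 0
3. <>q, 0
4. ~q, 0
5. q, 1
6. ~q, 1
Accessibility: 0R0, 0R1, 1R1
Branch closes: q and ~q both at 1.
All branches of the negation close; one closing branch shown above.

Valid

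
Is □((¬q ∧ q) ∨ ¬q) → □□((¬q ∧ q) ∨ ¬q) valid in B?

Tableau for the negation ¬(□((¬q ∧ q) ∨ ¬q) → □□((¬q ∧ q) ∨ ¬q)):
1. ¬(□((¬q ∧ q) ∨ ¬q) → □□((¬q ∧ q) ∨ ¬q)), 0
2. □((¬q ∧ q) ∨ ¬q), 0   [¬→-rule on 1]
3. ¬□□((¬q ∧ q) ∨ ¬q), 0   [¬→-rule on 1]
4. (¬q ∧ q) ∨ ¬q, 0   [□-rule on 2 via 0R0]
5. ¬q, 0   [∨-rule on 4 (branches; this branch)]
6. ¬□((¬q ∧ q) ∨ ¬q), 1   [¬□-rule on 3: fresh world 1, 0R1]
7. (¬q ∧ q) ∨ ¬q, 1   [□-rule on 2 via 0R1]
8. ¬q, 1   [∨-rule on 7 (branches; this branch)]
9. ¬((¬q ∧ q) ∨ ¬q), 2   [¬□-rule on 6: fresh world 2, 1R2]
10. ¬(¬q ∧ q), 2   [¬∨-rule on 9]
11. q, 2   [¬∨-rule on 9]
Accessibility: 0R0, 0R1, 1R0, 1R1, 1R2, 2R1, 2R2
The negation has an open branch (countermodel exists).

Not valid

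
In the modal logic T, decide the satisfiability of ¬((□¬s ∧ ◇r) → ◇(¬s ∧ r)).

1. ¬((□¬s ∧ ◇r) → ◇(¬s ∧ r)), 0
2. □¬s ∧ ◇r, 0
3. ¬◇(¬s ∧ r), 0
4. □¬s, 0
5. ◇r, 0
6. ¬(¬s ∧ r), 0
7. ¬s, 0
8. ¬r, 0
9. r, 1
10. ¬(¬s ∧ r), 1
11. ¬s, 1
12. ¬r, 1
Accessibility: 0R0, 0R1, 1R1
Branch closes: r and ¬r both at 1.
Every branch closes; the branch above is one of them.

No, unsatisfiable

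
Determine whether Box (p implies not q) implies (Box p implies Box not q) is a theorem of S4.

Tableau for the negation not (Box (p implies not q) implies (Box p implies Box not q)):
1. not (Box (p implies not q) implies (Box p implies Box not q)), u
2. Box (p implies not q), u   [neg-implies-rule on 1]
3. not (Box p implies Box not q), u   [neg-implies-rule on 1]
4. Box p, u   [neg-implies-rule on 3]
5. not Box not q, u   [neg-implies-rule on 3]
6. p implies not q, u   [Box-rule on 2 via uRu]
7. p, u   [Box-rule on 4 via uRu]
8. not q, u   [implies-rule on 6 (branches; this branch)]
9. q, v   [neg-Box-rule on 5: fresh world v, uRv]
10. p implies not q, v   [Box-rule on 2 via uRv]
11. p, v   [Box-rule on 4 via uRv]
12. not q, v   [implies-rule on 10 (branches; this branch)]
Accessibility: uRu, uRv, vRv
Branch closes: q and not q both at v.
All branches of the negation close; one closing branch shown above.

Valid in S4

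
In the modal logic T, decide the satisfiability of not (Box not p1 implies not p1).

Unsatisfiable

1. not (Box not p1 implies not p1), u
2. Box not p1, u
3. p1, u
4. not p1, u
Accessibility: uRu
Branch closes: p1 and not p1 both at u.
All branches of the tableau close; one closing branch shown above.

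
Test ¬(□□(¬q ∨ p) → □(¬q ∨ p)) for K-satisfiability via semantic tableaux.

Satisfiable (open branch found)

1. ¬(□□(¬q ∨ p) → □(¬q ∨ p)), 0
2. □□(¬q ∨ p), 0
3. ¬□(¬q ∨ p), 0
4. ¬(¬q ∨ p), 1
5. q, 1
6. ¬p, 1
7. □(¬q ∨ p), 1
Accessibility: 0R1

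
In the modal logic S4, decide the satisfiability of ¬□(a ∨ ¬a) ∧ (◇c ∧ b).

Unsatisfiable (every branch closes)

1. ¬□(a ∨ ¬a) ∧ (◇c ∧ b), 0
2. ¬□(a ∨ ¬a), 0
3. ◇c ∧ b, 0
4. ◇c, 0
5. b, 0
6. ¬(a ∨ ¬a), 1
7. ¬a, 1
8. a, 1
Accessibility: 0R0, 0R1, 1R1
Branch closes: a and ¬a both at 1.
All branches of the tableau close; one closing branch shown above.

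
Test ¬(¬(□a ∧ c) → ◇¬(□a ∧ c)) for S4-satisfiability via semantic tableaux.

1. ¬(¬(□a ∧ c) → ◇¬(□a ∧ c)), 0
2. ¬(□a ∧ c), 0
3. ¬◇¬(□a ∧ c), 0
4. □a ∧ c, 0
5. □a, 0
6. c, 0
7. a, 0
8. ¬□a, 0
9. ¬a, 1
10. □a ∧ c, 1
11. □a, 1
12. c, 1
13. a, 1
Accessibility: 0R0, 0R1, 1R1
Branch closes: a and ¬a both at 1.
Every branch closes; the branch above is one of them.

No, unsatisfiable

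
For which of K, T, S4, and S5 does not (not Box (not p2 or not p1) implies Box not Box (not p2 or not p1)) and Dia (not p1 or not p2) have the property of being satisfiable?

K, T, S4

S4-tableau for the formula:
1. not (not Box (not p2 or not p1) implies Box not Box (not p2 or not p1)) and Dia (not p1 or not p2), u
2. not (not Box (not p2 or not p1) implies Box not Box (not p2 or not p1)), u   [and-rule on 1]
3. Dia (not p1 or not p2), u   [and-rule on 1]
4. not Box (not p2 or not p1), u   [neg-implies-rule on 2]
5. not Box not Box (not p2 or not p1), u   [neg-implies-rule on 2]
6. not p1 or not p2, v   [Dia-rule on 3: fresh world v, uRv]
7. not p2, v   [or-rule on 6 (branches; this branch)]
8. not (not p2 or not p1), w   [neg-Box-rule on 4: fresh world w, uRw]
9. p2, w   [neg-or-rule on 8]
10. p1, w   [neg-or-rule on 8]
11. Box (not p2 or not p1), x   [neg-Box-rule on 5: fresh world x, uRx]
12. not p2 or not p1, x   [Box-rule on 11 via xRx]
13. not p1, x   [or-rule on 12 (branches; this branch)]
Accessibility: uRu, uRv, uRw, uRx, vRv, wRw, xRx
Complete open branch: satisfiable in S4, hence also in K, T (this S4-model is also a K-model and a T-model).
S5-tableau for the formula:
1. not (not Box (not p2 or not p1) implies Box not Box (not p2 or not p1)) and Dia (not p1 or not p2), u
2. not (not Box (not p2 or not p1) implies Box not Box (not p2 or not p1)), u   [and-rule on 1]
3. Dia (not p1 or not p2), u   [and-rule on 1]
4. not Box (not p2 or not p1), u   [neg-implies-rule on 2]
5. not Box not Box (not p2 or not p1), u   [neg-implies-rule on 2]
6. not p1 or not p2, v   [Dia-rule on 3: fresh world v, uRv]
7. not p2, v   [or-rule on 6 (branches; this branch)]
8. not (not p2 or not p1), w   [neg-Box-rule on 4: fresh world w, uRw]
9. p2, w   [neg-or-rule on 8]
10. p1, w   [neg-or-rule on 8]
11. Box (not p2 or not p1), x   [neg-Box-rule on 5: fresh world x, uRx]
12. not p2 or not p1, u   [Box-rule on 11 via xRu]
13. not p2 or not p1, v   [Box-rule on 11 via xRv]
14. not p2 or not p1, w   [Box-rule on 11 via xRw]
15. not p2 or not p1, x   [Box-rule on 11 via xRx]
16. not p1, u   [or-rule on 12 (branches; this branch)]
17. not p1, v   [or-rule on 13 (branches; this branch)]
18. not p1, w   [or-rule on 14 (branches; this branch)]
Accessibility: uRu, uRv, uRw, uRx, vRu, vRv, vRw, vRx, wRu, wRv, wRw, wRx, xRu, xRv, xRw, xRx
Branch closes: p1 and not p1 both at w.
Every branch closes (one shown): unsatisfiable in S5.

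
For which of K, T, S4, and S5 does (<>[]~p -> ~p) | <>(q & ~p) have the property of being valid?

S5

S4-tableau for the negation ~((<>[]~p -> ~p) | <>(q & ~p)):
1. ~((<>[]~p -> ~p) | <>(q & ~p)), u
2. ~(<>[]~p -> ~p), u
3. ~<>(q & ~p), u
4. <>[]~p, u
5. p, u
6. ~(q & ~p), u
7. []~p, v
8. ~(q & ~p), v
9. ~p, v
10. ~q, v
Accessibility: uRu, uRv, vRv
Complete open branch: countermodel on an S4-frame, so not valid in S4, nor in K, T (the same frame is also a K-frame and a T-frame).
S5-tableau for the negation ~((<>[]~p -> ~p) | <>(q & ~p)):
1. ~((<>[]~p -> ~p) | <>(q & ~p)), u
2. ~(<>[]~p -> ~p), u
3. ~<>(q & ~p), u
4. <>[]~p, u
5. p, u
6. ~(q & ~p), u
7. []~p, v
8. ~(q & ~p), v
9. ~p, u
Accessibility: uRu, uRv, vRu, vRv
Branch closes: p and ~p both at u.
Every branch closes (one shown): valid in S5.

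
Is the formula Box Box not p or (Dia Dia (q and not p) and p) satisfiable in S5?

1. Box Box not p or (Dia Dia (q and not p) and p), u
2. Dia Dia (q and not p) and p, u   [or-rule on 1 (branches; this branch)]
3. Dia Dia (q and not p), u   [and-rule on 2]
4. p, u   [and-rule on 2]
5. Dia (q and not p), v   [Dia-rule on 3: fresh world v, uRv]
6. q and not p, w   [Dia-rule on 5: fresh world w, vRw]
7. q, w   [and-rule on 6]
8. not p, w   [and-rule on 6]
Accessibility: uRu, uRv, uRw, vRu, vRv, vRw, wRu, wRv, wRw

Satisfiable (open branch found)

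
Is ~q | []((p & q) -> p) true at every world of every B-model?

Valid

Tableau for the negation ~(~q | []((p & q) -> p)):
1. ~(~q | []((p & q) -> p)), 0
2. q, 0
3. ~[]((p & q) -> p), 0
4. ~((p & q) -> p), 1
5. p & q, 1
6. ~p, 1
7. p, 1
8. q, 1
Accessibility: 0R0, 0R1, 1R0, 1R1
Branch closes: p and ~p both at 1.
All branches of the negation close; one closing branch shown above.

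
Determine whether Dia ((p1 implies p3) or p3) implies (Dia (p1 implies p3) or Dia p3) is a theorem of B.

Yes, valid

Tableau for the negation not (Dia ((p1 implies p3) or p3) implies (Dia (p1 implies p3) or Dia p3)):
1. not (Dia ((p1 implies p3) or p3) implies (Dia (p1 implies p3) or Dia p3)), w0
2. Dia ((p1 implies p3) or p3), w0
3. not (Dia (p1 implies p3) or Dia p3), w0
4. not Dia (p1 implies p3), w0
5. not Dia p3, w0
6. not (p1 implies p3), w0
7. p1, w0
8. not p3, w0
9. (p1 implies p3) or p3, w1
10. not (p1 implies p3), w1
11. p1, w1
12. not p3, w1
13. p1 implies p3, w1
14. p3, w1
Accessibility: w0Rw0, w0Rw1, w1Rw0, w1Rw1
Branch closes: p3 and not p3 both at w1.
Every branch of the negation's tableau closes; the branch above is one of them.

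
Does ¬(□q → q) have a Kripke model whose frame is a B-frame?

Unsatisfiable (every branch closes)

1. ¬(□q → q), w0
2. □q, w0
3. ¬q, w0
4. q, w0
Accessibility: w0Rw0
Branch closes: q and ¬q both at w0.
(One branch shown.) All branches close.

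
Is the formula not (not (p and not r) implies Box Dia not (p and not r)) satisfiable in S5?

No, unsatisfiable

1. not (not (p and not r) implies Box Dia not (p and not r)), 0
2. not (p and not r), 0
3. not Box Dia not (p and not r), 0
4. r, 0
5. not Dia not (p and not r), 1
6. p and not r, 0
7. p, 0
8. not r, 0
Accessibility: 0R0, 0R1, 1R0, 1R1
Branch closes: r and not r both at 0.
(One branch shown.) All branches close.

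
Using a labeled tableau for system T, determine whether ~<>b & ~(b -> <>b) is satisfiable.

1. ~<>b & ~(b -> <>b), w0
2. ~<>b, w0
3. ~(b -> <>b), w0
4. b, w0
5. ~b, w0
Accessibility: w0Rw0
Branch closes: b and ~b both at w0.
All branches of the tableau close; one closing branch shown above.

Unsatisfiable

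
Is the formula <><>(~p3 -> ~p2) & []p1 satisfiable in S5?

Yes, satisfiable

1. <><>(~p3 -> ~p2) & []p1, u
2. <><>(~p3 -> ~p2), u   [&-rule on 1]
3. []p1, u   [&-rule on 1]
4. p1, u   [[]-rule on 3 via uRu]
5. <>(~p3 -> ~p2), v   [<>-rule on 2: fresh world v, uRv]
6. p1, v   [[]-rule on 3 via uRv]
7. ~p3 -> ~p2, w   [<>-rule on 5: fresh world w, vRw]
8. p1, w   [[]-rule on 3 via uRw]
9. ~p2, w   [->-rule on 7 (branches; this branch)]
Accessibility: uRu, uRv, uRw, vRu, vRv, vRw, wRu, wRv, wRw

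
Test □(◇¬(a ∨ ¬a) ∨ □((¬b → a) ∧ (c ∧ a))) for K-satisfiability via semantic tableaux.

1. □(◇¬(a ∨ ¬a) ∨ □((¬b → a) ∧ (c ∧ a))), u

Yes, satisfiable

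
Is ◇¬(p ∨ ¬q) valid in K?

Tableau for the negation ¬◇¬(p ∨ ¬q):
1. ¬◇¬(p ∨ ¬q), w0
The negation has an open branch (countermodel exists).

Not valid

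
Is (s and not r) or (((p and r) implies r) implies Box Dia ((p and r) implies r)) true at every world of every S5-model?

Tableau for the negation not ((s and not r) or (((p and r) implies r) implies Box Dia ((p and r) implies r))):
1. not ((s and not r) or (((p and r) implies r) implies Box Dia ((p and r) implies r))), u
2. not (s and not r), u
3. not (((p and r) implies r) implies Box Dia ((p and r) implies r)), u
4. (p and r) implies r, u
5. not Box Dia ((p and r) implies r), u
6. not s, u
7. not (p and r), u
8. not r, u
9. not Dia ((p and r) implies r), v
10. not ((p and r) implies r), u
11. p and r, u
12. p, u
13. r, u
Accessibility: uRu, uRv, vRu, vRv
Branch closes: r and not r both at u.
All branches of the negation close; one closing branch shown above.

Yes, valid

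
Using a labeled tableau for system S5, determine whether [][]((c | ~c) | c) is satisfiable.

1. [][]((c | ~c) | c), 0
2. []((c | ~c) | c), 0
3. (c | ~c) | c, 0
4. c, 0
Accessibility: 0R0

Satisfiable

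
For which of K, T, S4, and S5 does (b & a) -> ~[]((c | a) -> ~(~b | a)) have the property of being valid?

K-tableau for the negation ~((b & a) -> ~[]((c | a) -> ~(~b | a))):
1. ~((b & a) -> ~[]((c | a) -> ~(~b | a))), u
2. b & a, u   [~->-rule on 1]
3. []((c | a) -> ~(~b | a)), u   [~->-rule on 1]
4. b, u   [&-rule on 2]
5. a, u   [&-rule on 2]
Complete open branch: countermodel on a K-frame, so not valid in K.
T-tableau for the negation ~((b & a) -> ~[]((c | a) -> ~(~b | a))):
1. ~((b & a) -> ~[]((c | a) -> ~(~b | a))), u
2. b & a, u   [~->-rule on 1]
3. []((c | a) -> ~(~b | a)), u   [~->-rule on 1]
4. b, u   [&-rule on 2]
5. a, u   [&-rule on 2]
6. (c | a) -> ~(~b | a), u   [[]-rule on 3 via uRu]
7. ~(~b | a), u   [->-rule on 6 (branches; this branch)]
8. ~a, u   [~|-rule on 7]
Accessibility: uRu
Branch closes: a and ~a both at u.
Every branch closes (one shown): valid in T, hence also in S4, S5 (every theorem of T is a theorem of S4 and S5).

T, S4, S5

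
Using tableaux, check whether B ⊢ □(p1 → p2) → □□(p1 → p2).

Tableau for the negation ¬(□(p1 → p2) → □□(p1 → p2)):
1. ¬(□(p1 → p2) → □□(p1 → p2)), w0
2. □(p1 → p2), w0
3. ¬□□(p1 → p2), w0
4. p1 → p2, w0
5. p2, w0
6. ¬□(p1 → p2), w1
7. p1 → p2, w1
8. p2, w1
9. ¬(p1 → p2), w2
10. p1, w2
11. ¬p2, w2
Accessibility: w0Rw0, w0Rw1, w1Rw0, w1Rw1, w1Rw2, w2Rw1, w2Rw2
The negation has an open branch (countermodel exists).

No, not valid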